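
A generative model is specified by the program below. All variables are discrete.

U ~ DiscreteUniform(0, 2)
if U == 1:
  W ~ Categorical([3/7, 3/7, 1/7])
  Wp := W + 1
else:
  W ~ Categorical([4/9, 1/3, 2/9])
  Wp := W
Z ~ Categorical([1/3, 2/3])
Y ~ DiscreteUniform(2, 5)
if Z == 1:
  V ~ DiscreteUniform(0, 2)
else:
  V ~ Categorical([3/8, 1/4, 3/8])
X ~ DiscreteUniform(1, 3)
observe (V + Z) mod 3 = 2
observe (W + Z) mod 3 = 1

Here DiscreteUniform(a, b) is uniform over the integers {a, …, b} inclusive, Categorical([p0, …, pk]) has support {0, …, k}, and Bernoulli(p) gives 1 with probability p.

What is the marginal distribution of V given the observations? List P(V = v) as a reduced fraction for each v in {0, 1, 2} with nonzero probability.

P(V=1) = 1328/1949, P(V=2) = 621/1949

Enumerate traces; 72 have nonzero weight after conditioning:
  (U=0, W=0, Z=1, Y=2, V=1, X=1) weight 2/729
  (U=0, W=0, Z=1, Y=2, V=1, X=2) weight 2/729
  (U=0, W=0, Z=1, Y=2, V=1, X=3) weight 2/729
  (U=0, W=0, Z=1, Y=3, V=1, X=1) weight 2/729
  (U=0, W=0, Z=1, Y=3, V=1, X=2) weight 2/729
  (U=0, W=0, Z=1, Y=3, V=1, X=3) weight 2/729
  (U=0, W=0, Z=1, Y=4, V=1, X=1) weight 2/729
  (U=0, W=0, Z=1, Y=4, V=1, X=2) weight 2/729
  (U=0, W=1, Z=0, Y=2, V=2, X=1) weight 1/864
  … 63 more
Group by V:
  weight(V=1) = 166/1701
  weight(V=2) = 23/504
Total weight = 166/1701 + 23/504 = 1949/13608
P(V=1 | obs) = 166/1701 / 1949/13608 = 1328/1949
P(V=2 | obs) = 23/504 / 1949/13608 = 621/1949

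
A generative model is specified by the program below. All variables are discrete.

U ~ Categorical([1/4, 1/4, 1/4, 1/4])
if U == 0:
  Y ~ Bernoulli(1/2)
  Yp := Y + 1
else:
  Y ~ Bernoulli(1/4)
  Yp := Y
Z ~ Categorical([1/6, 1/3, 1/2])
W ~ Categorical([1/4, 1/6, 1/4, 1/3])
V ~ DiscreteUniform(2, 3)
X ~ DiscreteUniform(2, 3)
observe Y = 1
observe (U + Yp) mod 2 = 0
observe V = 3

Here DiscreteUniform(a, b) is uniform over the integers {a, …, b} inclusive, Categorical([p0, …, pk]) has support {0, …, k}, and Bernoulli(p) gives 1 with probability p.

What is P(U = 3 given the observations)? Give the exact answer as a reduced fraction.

Enumerate traces; 72 have nonzero weight after conditioning:
  (U=0, Y=1, Z=0, W=0, V=3, X=2) weight 1/768
  (U=0, Y=1, Z=0, W=0, V=3, X=3) weight 1/768
  (U=0, Y=1, Z=0, W=1, V=3, X=2) weight 1/1152
  (U=0, Y=1, Z=0, W=1, V=3, X=3) weight 1/1152
  (U=0, Y=1, Z=0, W=2, V=3, X=2) weight 1/768
  (U=0, Y=1, Z=0, W=2, V=3, X=3) weight 1/768
  (U=0, Y=1, Z=0, W=3, V=3, X=2) weight 1/576
  (U=0, Y=1, Z=0, W=3, V=3, X=3) weight 1/576
  (U=1, Y=1, Z=0, W=0, V=3, X=2) weight 1/1536
  (U=3, Y=1, Z=0, W=0, V=3, X=2) weight 1/1536
  … 62 more
Group by U:
  weight(U=0) = 1/16
  weight(U=1) = 1/32
  weight(U=3) = 1/32
Total weight = 1/16 + 1/32 + 1/32 = 1/8
P(U=0 | obs) = 1/16 / 1/8 = 1/2
P(U=1 | obs) = 1/32 / 1/8 = 1/4
P(U=3 | obs) = 1/32 / 1/8 = 1/4

P(U = 3 | obs) = 1/4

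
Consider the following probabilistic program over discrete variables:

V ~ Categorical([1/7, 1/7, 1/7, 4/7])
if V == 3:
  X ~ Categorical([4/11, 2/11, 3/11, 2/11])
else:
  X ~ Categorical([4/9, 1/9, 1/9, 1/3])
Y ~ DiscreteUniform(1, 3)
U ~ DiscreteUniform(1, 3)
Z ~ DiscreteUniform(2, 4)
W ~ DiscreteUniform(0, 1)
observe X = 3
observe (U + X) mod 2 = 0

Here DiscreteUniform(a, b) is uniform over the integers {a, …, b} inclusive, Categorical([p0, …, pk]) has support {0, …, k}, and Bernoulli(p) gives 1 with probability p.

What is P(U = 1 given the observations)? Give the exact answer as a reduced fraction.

P(U = 1 | obs) = 1/2

Enumerate traces; 144 have nonzero weight after conditioning:
  (V=0, X=3, Y=1, U=1, Z=2, W=0) weight 1/1134
  (V=0, X=3, Y=1, U=1, Z=2, W=1) weight 1/1134
  (V=0, X=3, Y=1, U=1, Z=3, W=0) weight 1/1134
  (V=0, X=3, Y=1, U=1, Z=3, W=1) weight 1/1134
  (V=0, X=3, Y=1, U=1, Z=4, W=0) weight 1/1134
  (V=0, X=3, Y=1, U=1, Z=4, W=1) weight 1/1134
  (V=0, X=3, Y=1, U=3, Z=2, W=0) weight 1/1134
  (V=0, X=3, Y=1, U=3, Z=2, W=1) weight 1/1134
  … 136 more
Group by U:
  weight(U=1) = 19/231
  weight(U=3) = 19/231
Total weight = 19/231 + 19/231 = 38/231
P(U=1 | obs) = 19/231 / 38/231 = 1/2
P(U=3 | obs) = 19/231 / 38/231 = 1/2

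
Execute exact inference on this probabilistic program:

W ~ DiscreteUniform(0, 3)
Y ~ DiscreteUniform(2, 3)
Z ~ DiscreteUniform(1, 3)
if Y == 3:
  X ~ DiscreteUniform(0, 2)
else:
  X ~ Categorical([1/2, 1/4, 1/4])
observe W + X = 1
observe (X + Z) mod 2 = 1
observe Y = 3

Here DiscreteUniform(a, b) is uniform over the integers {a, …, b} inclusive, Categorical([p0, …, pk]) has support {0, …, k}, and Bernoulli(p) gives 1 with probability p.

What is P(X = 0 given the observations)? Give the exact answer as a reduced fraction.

Enumerate traces; 3 have nonzero weight after conditioning:
  (W=0, Y=3, Z=2, X=1) weight 1/72
  (W=1, Y=3, Z=1, X=0) weight 1/72
  (W=1, Y=3, Z=3, X=0) weight 1/72
Group by X:
  weight(X=0) = 1/36
  weight(X=1) = 1/72
Total weight = 1/36 + 1/72 = 1/24
P(X=0 | obs) = 1/36 / 1/24 = 2/3
P(X=1 | obs) = 1/72 / 1/24 = 1/3

P(X = 0 | obs) = 2/3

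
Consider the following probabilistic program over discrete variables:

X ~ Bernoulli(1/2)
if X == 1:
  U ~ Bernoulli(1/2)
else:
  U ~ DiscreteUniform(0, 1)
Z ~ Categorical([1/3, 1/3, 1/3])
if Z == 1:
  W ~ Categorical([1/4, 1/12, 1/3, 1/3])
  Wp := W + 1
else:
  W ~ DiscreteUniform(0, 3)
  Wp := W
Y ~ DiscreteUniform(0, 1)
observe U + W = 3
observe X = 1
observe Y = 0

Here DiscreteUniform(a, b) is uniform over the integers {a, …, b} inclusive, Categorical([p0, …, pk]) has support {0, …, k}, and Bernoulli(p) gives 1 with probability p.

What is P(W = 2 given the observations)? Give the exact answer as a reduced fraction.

P(W = 2 | obs) = 1/2

Enumerate traces; 6 have nonzero weight after conditioning:
  (X=1, U=0, Z=0, W=3, Y=0) weight 1/96
  (X=1, U=0, Z=1, W=3, Y=0) weight 1/72
  (X=1, U=0, Z=2, W=3, Y=0) weight 1/96
  (X=1, U=1, Z=0, W=2, Y=0) weight 1/96
  (X=1, U=1, Z=1, W=2, Y=0) weight 1/72
  (X=1, U=1, Z=2, W=2, Y=0) weight 1/96
Group by W:
  weight(W=2) = 5/144
  weight(W=3) = 5/144
Total weight = 5/144 + 5/144 = 5/72
P(W=2 | obs) = 5/144 / 5/72 = 1/2
P(W=3 | obs) = 5/144 / 5/72 = 1/2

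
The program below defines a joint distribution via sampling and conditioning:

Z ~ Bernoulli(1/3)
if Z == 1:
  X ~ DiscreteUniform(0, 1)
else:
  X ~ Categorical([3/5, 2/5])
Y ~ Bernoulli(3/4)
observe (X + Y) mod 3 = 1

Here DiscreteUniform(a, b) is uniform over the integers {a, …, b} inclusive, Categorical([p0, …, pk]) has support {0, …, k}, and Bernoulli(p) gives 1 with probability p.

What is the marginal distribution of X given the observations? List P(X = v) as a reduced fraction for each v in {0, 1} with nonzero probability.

P(X=0) = 51/64, P(X=1) = 13/64

Enumerate traces; 4 have nonzero weight after conditioning:
  (Z=0, X=0, Y=1) weight 3/10
  (Z=0, X=1, Y=0) weight 1/15
  (Z=1, X=0, Y=1) weight 1/8
  (Z=1, X=1, Y=0) weight 1/24
Group by X:
  weight(X=0) = 17/40
  weight(X=1) = 13/120
Total weight = 17/40 + 13/120 = 8/15
P(X=0 | obs) = 17/40 / 8/15 = 51/64
P(X=1 | obs) = 13/120 / 8/15 = 13/64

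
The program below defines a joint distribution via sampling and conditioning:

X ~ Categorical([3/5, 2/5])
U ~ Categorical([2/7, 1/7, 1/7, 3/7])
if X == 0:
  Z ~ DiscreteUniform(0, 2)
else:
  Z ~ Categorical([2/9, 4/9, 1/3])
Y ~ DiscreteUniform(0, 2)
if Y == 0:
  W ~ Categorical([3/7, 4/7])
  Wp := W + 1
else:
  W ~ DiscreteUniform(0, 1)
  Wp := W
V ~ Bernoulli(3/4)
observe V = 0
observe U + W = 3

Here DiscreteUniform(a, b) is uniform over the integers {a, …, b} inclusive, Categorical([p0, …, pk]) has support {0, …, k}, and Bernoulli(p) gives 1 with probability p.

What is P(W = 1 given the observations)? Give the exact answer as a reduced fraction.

P(W = 1 | obs) = 11/41

Enumerate traces; 36 have nonzero weight after conditioning:
  (X=0, U=2, Z=0, Y=0, W=1, V=0) weight 1/735
  (X=0, U=2, Z=0, Y=1, W=1, V=0) weight 1/840
  (X=0, U=2, Z=0, Y=2, W=1, V=0) weight 1/840
  (X=0, U=2, Z=1, Y=0, W=1, V=0) weight 1/735
  (X=0, U=2, Z=1, Y=1, W=1, V=0) weight 1/840
  (X=0, U=2, Z=1, Y=2, W=1, V=0) weight 1/840
  (X=0, U=2, Z=2, Y=0, W=1, V=0) weight 1/735
  (X=0, U=2, Z=2, Y=1, W=1, V=0) weight 1/840
  (X=0, U=3, Z=0, Y=0, W=0, V=0) weight 3/980
  … 27 more
Group by W:
  weight(W=0) = 5/98
  weight(W=1) = 11/588
Total weight = 5/98 + 11/588 = 41/588
P(W=0 | obs) = 5/98 / 41/588 = 30/41
P(W=1 | obs) = 11/588 / 41/588 = 11/41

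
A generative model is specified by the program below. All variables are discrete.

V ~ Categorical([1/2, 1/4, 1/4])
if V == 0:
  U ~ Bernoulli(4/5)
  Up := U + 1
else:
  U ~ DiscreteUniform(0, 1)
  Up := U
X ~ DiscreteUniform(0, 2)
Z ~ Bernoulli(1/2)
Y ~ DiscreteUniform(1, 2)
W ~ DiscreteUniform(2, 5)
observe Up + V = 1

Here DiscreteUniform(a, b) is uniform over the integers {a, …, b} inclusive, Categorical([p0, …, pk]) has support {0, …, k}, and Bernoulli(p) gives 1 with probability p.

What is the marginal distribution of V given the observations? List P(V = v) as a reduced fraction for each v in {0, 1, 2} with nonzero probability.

Enumerate traces; 96 have nonzero weight after conditioning:
  (V=0, U=0, X=0, Z=0, Y=1, W=2) weight 1/480
  (V=0, U=0, X=0, Z=0, Y=1, W=3) weight 1/480
  (V=0, U=0, X=0, Z=0, Y=1, W=4) weight 1/480
  (V=0, U=0, X=0, Z=0, Y=1, W=5) weight 1/480
  (V=0, U=0, X=0, Z=0, Y=2, W=2) weight 1/480
  (V=0, U=0, X=0, Z=0, Y=2, W=3) weight 1/480
  (V=0, U=0, X=0, Z=0, Y=2, W=4) weight 1/480
  (V=0, U=0, X=0, Z=0, Y=2, W=5) weight 1/480
  (V=1, U=0, X=0, Z=0, Y=1, W=2) weight 1/384
  … 87 more
Group by V:
  weight(V=0) = 1/10
  weight(V=1) = 1/8
Total weight = 1/10 + 1/8 = 9/40
P(V=0 | obs) = 1/10 / 9/40 = 4/9
P(V=1 | obs) = 1/8 / 9/40 = 5/9

P(V=0) = 4/9, P(V=1) = 5/9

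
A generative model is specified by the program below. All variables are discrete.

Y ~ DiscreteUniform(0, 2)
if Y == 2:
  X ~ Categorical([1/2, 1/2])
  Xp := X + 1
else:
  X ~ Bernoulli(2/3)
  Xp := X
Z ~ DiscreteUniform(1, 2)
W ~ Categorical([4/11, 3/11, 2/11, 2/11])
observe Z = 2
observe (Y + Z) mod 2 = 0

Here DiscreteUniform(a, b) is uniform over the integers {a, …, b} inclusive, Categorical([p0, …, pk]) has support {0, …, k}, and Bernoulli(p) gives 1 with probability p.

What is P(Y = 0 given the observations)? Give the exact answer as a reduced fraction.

P(Y = 0 | obs) = 1/2

Enumerate traces; 16 have nonzero weight after conditioning:
  (Y=0, X=0, Z=2, W=0) weight 2/99
  (Y=0, X=0, Z=2, W=1) weight 1/66
  (Y=0, X=0, Z=2, W=2) weight 1/99
  (Y=0, X=0, Z=2, W=3) weight 1/99
  (Y=0, X=1, Z=2, W=0) weight 4/99
  (Y=0, X=1, Z=2, W=1) weight 1/33
  (Y=0, X=1, Z=2, W=2) weight 2/99
  (Y=0, X=1, Z=2, W=3) weight 2/99
  (Y=2, X=0, Z=2, W=0) weight 1/33
  … 7 more
Group by Y:
  weight(Y=0) = 1/6
  weight(Y=2) = 1/6
Total weight = 1/6 + 1/6 = 1/3
P(Y=0 | obs) = 1/6 / 1/3 = 1/2
P(Y=2 | obs) = 1/6 / 1/3 = 1/2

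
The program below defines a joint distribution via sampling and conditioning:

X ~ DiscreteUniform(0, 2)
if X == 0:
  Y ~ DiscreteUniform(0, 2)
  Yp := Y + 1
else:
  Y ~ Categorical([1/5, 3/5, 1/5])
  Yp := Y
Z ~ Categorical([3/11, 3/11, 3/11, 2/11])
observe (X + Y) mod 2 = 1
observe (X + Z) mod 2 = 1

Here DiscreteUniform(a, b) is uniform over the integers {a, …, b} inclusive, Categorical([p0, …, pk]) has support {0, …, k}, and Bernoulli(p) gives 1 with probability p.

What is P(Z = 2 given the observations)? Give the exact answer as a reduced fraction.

P(Z = 2 | obs) = 9/53

Enumerate traces; 8 have nonzero weight after conditioning:
  (X=0, Y=1, Z=1) weight 1/33
  (X=0, Y=1, Z=3) weight 2/99
  (X=1, Y=0, Z=0) weight 1/55
  (X=1, Y=0, Z=2) weight 1/55
  (X=1, Y=2, Z=0) weight 1/55
  (X=1, Y=2, Z=2) weight 1/55
  (X=2, Y=1, Z=1) weight 3/55
  (X=2, Y=1, Z=3) weight 2/55
Group by Z:
  weight(Z=0) = 2/55
  weight(Z=1) = 14/165
  weight(Z=2) = 2/55
  weight(Z=3) = 28/495
Total weight = 2/55 + 14/165 + 2/55 + 28/495 = 106/495
P(Z=0 | obs) = 2/55 / 106/495 = 9/53
P(Z=1 | obs) = 14/165 / 106/495 = 21/53
P(Z=2 | obs) = 2/55 / 106/495 = 9/53
P(Z=3 | obs) = 28/495 / 106/495 = 14/53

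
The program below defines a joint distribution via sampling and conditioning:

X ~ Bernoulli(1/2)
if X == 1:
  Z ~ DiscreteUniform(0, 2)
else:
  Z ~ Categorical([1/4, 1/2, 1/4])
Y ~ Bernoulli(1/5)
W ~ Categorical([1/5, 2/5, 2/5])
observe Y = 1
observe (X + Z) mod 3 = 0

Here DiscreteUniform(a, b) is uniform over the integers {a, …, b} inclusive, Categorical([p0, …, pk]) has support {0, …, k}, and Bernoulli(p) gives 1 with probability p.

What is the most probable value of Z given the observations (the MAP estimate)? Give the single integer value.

argmax_v P(Z = v | obs) = 2

Enumerate traces; 6 have nonzero weight after conditioning:
  (X=0, Z=0, Y=1, W=0) weight 1/200
  (X=0, Z=0, Y=1, W=1) weight 1/100
  (X=0, Z=0, Y=1, W=2) weight 1/100
  (X=1, Z=2, Y=1, W=0) weight 1/150
  (X=1, Z=2, Y=1, W=1) weight 1/75
  (X=1, Z=2, Y=1, W=2) weight 1/75
Group by Z:
  weight(Z=0) = 1/40
  weight(Z=2) = 1/30
Total weight = 1/40 + 1/30 = 7/120
P(Z=0 | obs) = 1/40 / 7/120 = 3/7
P(Z=2 | obs) = 1/30 / 7/120 = 4/7
argmax = 2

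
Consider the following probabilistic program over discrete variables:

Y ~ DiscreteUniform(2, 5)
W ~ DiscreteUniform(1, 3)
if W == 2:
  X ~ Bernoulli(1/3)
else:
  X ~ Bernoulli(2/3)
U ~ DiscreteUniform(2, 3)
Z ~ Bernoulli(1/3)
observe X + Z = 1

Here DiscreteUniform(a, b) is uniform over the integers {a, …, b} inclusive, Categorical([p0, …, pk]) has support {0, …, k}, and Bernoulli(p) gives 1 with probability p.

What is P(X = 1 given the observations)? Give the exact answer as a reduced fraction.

Enumerate traces; 48 have nonzero weight after conditioning:
  (Y=2, W=1, X=0, U=2, Z=1) weight 1/216
  (Y=2, W=1, X=0, U=3, Z=1) weight 1/216
  (Y=2, W=1, X=1, U=2, Z=0) weight 1/54
  (Y=2, W=1, X=1, U=3, Z=0) weight 1/54
  (Y=2, W=2, X=0, U=2, Z=1) weight 1/108
  (Y=2, W=2, X=0, U=3, Z=1) weight 1/108
  (Y=2, W=2, X=1, U=2, Z=0) weight 1/108
  (Y=2, W=2, X=1, U=3, Z=0) weight 1/108
  … 40 more
Group by X:
  weight(X=0) = 4/27
  weight(X=1) = 10/27
Total weight = 4/27 + 10/27 = 14/27
P(X=0 | obs) = 4/27 / 14/27 = 2/7
P(X=1 | obs) = 10/27 / 14/27 = 5/7

P(X = 1 | obs) = 5/7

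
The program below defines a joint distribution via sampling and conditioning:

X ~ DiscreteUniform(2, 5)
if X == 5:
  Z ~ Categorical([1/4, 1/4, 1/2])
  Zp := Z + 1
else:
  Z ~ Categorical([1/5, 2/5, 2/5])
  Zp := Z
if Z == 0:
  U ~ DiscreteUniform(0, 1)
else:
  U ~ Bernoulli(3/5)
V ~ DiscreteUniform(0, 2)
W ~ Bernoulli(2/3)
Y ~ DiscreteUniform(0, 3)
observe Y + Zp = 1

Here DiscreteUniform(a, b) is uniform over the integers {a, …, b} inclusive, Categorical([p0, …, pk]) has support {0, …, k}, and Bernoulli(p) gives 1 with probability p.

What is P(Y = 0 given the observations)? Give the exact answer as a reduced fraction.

P(Y = 0 | obs) = 29/41

Enumerate traces; 84 have nonzero weight after conditioning:
  (X=2, Z=0, U=0, V=0, W=0, Y=1) weight 1/1440
  (X=2, Z=0, U=0, V=0, W=1, Y=1) weight 1/720
  (X=2, Z=0, U=0, V=1, W=0, Y=1) weight 1/1440
  (X=2, Z=0, U=0, V=1, W=1, Y=1) weight 1/720
  (X=2, Z=0, U=0, V=2, W=0, Y=1) weight 1/1440
  (X=2, Z=0, U=0, V=2, W=1, Y=1) weight 1/720
  (X=2, Z=0, U=1, V=0, W=0, Y=1) weight 1/1440
  (X=2, Z=0, U=1, V=0, W=1, Y=1) weight 1/720
  (X=2, Z=1, U=0, V=0, W=0, Y=0) weight 1/900
  … 75 more
Group by Y:
  weight(Y=0) = 29/320
  weight(Y=1) = 3/80
Total weight = 29/320 + 3/80 = 41/320
P(Y=0 | obs) = 29/320 / 41/320 = 29/41
P(Y=1 | obs) = 3/80 / 41/320 = 12/41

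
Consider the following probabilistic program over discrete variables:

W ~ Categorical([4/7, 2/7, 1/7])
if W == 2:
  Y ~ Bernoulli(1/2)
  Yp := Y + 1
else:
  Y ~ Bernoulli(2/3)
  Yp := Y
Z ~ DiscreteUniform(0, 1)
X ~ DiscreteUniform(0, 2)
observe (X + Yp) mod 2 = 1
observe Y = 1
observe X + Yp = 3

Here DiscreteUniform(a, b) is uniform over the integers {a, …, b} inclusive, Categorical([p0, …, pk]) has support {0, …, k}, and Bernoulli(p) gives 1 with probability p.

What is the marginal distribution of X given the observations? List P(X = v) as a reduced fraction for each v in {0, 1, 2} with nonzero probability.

P(X=1) = 1/9, P(X=2) = 8/9

Enumerate traces; 6 have nonzero weight after conditioning:
  (W=0, Y=1, Z=0, X=2) weight 4/63
  (W=0, Y=1, Z=1, X=2) weight 4/63
  (W=1, Y=1, Z=0, X=2) weight 2/63
  (W=1, Y=1, Z=1, X=2) weight 2/63
  (W=2, Y=1, Z=0, X=1) weight 1/84
  (W=2, Y=1, Z=1, X=1) weight 1/84
Group by X:
  weight(X=1) = 1/42
  weight(X=2) = 4/21
Total weight = 1/42 + 4/21 = 3/14
P(X=1 | obs) = 1/42 / 3/14 = 1/9
P(X=2 | obs) = 4/21 / 3/14 = 8/9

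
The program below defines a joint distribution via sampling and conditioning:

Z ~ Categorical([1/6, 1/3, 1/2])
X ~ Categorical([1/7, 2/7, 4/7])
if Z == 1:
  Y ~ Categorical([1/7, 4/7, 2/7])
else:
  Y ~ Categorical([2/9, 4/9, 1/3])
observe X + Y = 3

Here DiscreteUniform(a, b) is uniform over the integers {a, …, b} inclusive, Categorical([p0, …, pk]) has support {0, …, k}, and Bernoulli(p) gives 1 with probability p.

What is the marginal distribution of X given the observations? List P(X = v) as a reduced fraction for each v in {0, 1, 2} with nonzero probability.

P(X=1) = 15/61, P(X=2) = 46/61

Enumerate traces; 6 have nonzero weight after conditioning:
  (Z=0, X=1, Y=2) weight 1/63
  (Z=0, X=2, Y=1) weight 8/189
  (Z=1, X=1, Y=2) weight 4/147
  (Z=1, X=2, Y=1) weight 16/147
  (Z=2, X=1, Y=2) weight 1/21
  (Z=2, X=2, Y=1) weight 8/63
Group by X:
  weight(X=1) = 40/441
  weight(X=2) = 368/1323
Total weight = 40/441 + 368/1323 = 488/1323
P(X=1 | obs) = 40/441 / 488/1323 = 15/61
P(X=2 | obs) = 368/1323 / 488/1323 = 46/61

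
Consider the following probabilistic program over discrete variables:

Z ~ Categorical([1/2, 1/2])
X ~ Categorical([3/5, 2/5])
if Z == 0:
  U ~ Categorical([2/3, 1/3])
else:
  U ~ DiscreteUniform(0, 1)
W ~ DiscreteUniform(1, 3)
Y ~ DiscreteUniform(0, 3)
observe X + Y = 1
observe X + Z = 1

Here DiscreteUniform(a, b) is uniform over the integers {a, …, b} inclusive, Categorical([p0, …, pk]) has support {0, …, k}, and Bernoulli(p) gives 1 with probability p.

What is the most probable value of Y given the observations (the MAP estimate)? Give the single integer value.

argmax_v P(Y = v | obs) = 1

Enumerate traces; 12 have nonzero weight after conditioning:
  (Z=0, X=1, U=0, W=1, Y=0) weight 1/90
  (Z=0, X=1, U=0, W=2, Y=0) weight 1/90
  (Z=0, X=1, U=0, W=3, Y=0) weight 1/90
  (Z=0, X=1, U=1, W=1, Y=0) weight 1/180
  (Z=0, X=1, U=1, W=2, Y=0) weight 1/180
  (Z=0, X=1, U=1, W=3, Y=0) weight 1/180
  (Z=1, X=0, U=0, W=1, Y=1) weight 1/80
  (Z=1, X=0, U=0, W=2, Y=1) weight 1/80
  … 4 more
Group by Y:
  weight(Y=0) = 1/20
  weight(Y=1) = 3/40
Total weight = 1/20 + 3/40 = 1/8
P(Y=0 | obs) = 1/20 / 1/8 = 2/5
P(Y=1 | obs) = 3/40 / 1/8 = 3/5
argmax = 1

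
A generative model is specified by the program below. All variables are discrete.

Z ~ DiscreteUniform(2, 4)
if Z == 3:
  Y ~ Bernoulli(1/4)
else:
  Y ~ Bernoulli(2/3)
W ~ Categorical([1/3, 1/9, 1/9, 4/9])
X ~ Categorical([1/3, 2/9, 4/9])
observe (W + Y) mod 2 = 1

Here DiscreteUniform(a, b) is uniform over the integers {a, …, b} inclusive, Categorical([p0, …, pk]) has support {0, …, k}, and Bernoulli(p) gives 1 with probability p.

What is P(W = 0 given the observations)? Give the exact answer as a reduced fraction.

Enumerate traces; 36 have nonzero weight after conditioning:
  (Z=2, Y=0, W=1, X=0) weight 1/243
  (Z=2, Y=0, W=1, X=1) weight 2/729
  (Z=2, Y=0, W=1, X=2) weight 4/729
  (Z=2, Y=0, W=3, X=0) weight 4/243
  (Z=2, Y=0, W=3, X=1) weight 8/729
  (Z=2, Y=0, W=3, X=2) weight 16/729
  (Z=2, Y=1, W=0, X=0) weight 2/81
  (Z=2, Y=1, W=0, X=1) weight 4/243
  (Z=2, Y=1, W=2, X=0) weight 2/243
  … 27 more
Group by W:
  weight(W=0) = 19/108
  weight(W=1) = 17/324
  weight(W=2) = 19/324
  weight(W=3) = 17/81
Total weight = 19/108 + 17/324 + 19/324 + 17/81 = 161/324
P(W=0 | obs) = 19/108 / 161/324 = 57/161
P(W=1 | obs) = 17/324 / 161/324 = 17/161
P(W=2 | obs) = 19/324 / 161/324 = 19/161
P(W=3 | obs) = 17/81 / 161/324 = 68/161

P(W = 0 | obs) = 57/161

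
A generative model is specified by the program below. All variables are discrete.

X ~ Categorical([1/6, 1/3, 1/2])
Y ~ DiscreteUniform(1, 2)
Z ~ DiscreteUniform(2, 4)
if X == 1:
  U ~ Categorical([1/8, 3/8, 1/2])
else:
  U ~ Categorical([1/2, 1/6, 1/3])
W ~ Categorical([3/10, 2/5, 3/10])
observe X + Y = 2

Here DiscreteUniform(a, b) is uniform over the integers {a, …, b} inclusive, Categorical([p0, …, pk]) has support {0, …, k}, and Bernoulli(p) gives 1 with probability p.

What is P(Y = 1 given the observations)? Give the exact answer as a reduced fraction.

P(Y = 1 | obs) = 2/3

Enumerate traces; 54 have nonzero weight after conditioning:
  (X=0, Y=2, Z=2, U=0, W=0) weight 1/240
  (X=0, Y=2, Z=2, U=0, W=1) weight 1/180
  (X=0, Y=2, Z=2, U=0, W=2) weight 1/240
  (X=0, Y=2, Z=2, U=1, W=0) weight 1/720
  (X=0, Y=2, Z=2, U=1, W=1) weight 1/540
  (X=0, Y=2, Z=2, U=1, W=2) weight 1/720
  (X=0, Y=2, Z=2, U=2, W=0) weight 1/360
  (X=0, Y=2, Z=2, U=2, W=1) weight 1/270
  (X=1, Y=1, Z=2, U=0, W=0) weight 1/480
  … 45 more
Group by Y:
  weight(Y=1) = 1/6
  weight(Y=2) = 1/12
Total weight = 1/6 + 1/12 = 1/4
P(Y=1 | obs) = 1/6 / 1/4 = 2/3
P(Y=2 | obs) = 1/12 / 1/4 = 1/3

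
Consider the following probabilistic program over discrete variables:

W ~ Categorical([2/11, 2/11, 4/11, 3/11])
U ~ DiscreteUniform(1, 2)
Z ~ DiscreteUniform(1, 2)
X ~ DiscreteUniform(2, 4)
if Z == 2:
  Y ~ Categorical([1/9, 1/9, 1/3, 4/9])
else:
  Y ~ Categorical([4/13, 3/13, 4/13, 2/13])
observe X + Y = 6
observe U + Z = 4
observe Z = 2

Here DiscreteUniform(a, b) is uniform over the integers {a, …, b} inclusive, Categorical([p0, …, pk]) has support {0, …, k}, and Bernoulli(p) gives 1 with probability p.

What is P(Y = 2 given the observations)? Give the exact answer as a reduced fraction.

P(Y = 2 | obs) = 3/7

Enumerate traces; 8 have nonzero weight after conditioning:
  (W=0, U=2, Z=2, X=3, Y=3) weight 2/297
  (W=0, U=2, Z=2, X=4, Y=2) weight 1/198
  (W=1, U=2, Z=2, X=3, Y=3) weight 2/297
  (W=1, U=2, Z=2, X=4, Y=2) weight 1/198
  (W=2, U=2, Z=2, X=3, Y=3) weight 4/297
  (W=2, U=2, Z=2, X=4, Y=2) weight 1/99
  (W=3, U=2, Z=2, X=3, Y=3) weight 1/99
  (W=3, U=2, Z=2, X=4, Y=2) weight 1/132
Group by Y:
  weight(Y=2) = 1/36
  weight(Y=3) = 1/27
Total weight = 1/36 + 1/27 = 7/108
P(Y=2 | obs) = 1/36 / 7/108 = 3/7
P(Y=3 | obs) = 1/27 / 7/108 = 4/7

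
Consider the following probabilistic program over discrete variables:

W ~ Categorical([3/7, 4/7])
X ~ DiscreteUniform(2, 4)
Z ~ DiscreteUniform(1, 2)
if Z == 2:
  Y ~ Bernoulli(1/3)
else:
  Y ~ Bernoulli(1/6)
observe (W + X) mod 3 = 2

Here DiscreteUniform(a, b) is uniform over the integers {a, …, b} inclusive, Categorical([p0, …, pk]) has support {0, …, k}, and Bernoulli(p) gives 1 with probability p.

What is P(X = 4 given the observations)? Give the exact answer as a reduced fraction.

Enumerate traces; 8 have nonzero weight after conditioning:
  (W=0, X=2, Z=1, Y=0) weight 5/84
  (W=0, X=2, Z=1, Y=1) weight 1/84
  (W=0, X=2, Z=2, Y=0) weight 1/21
  (W=0, X=2, Z=2, Y=1) weight 1/42
  (W=1, X=4, Z=1, Y=0) weight 5/63
  (W=1, X=4, Z=1, Y=1) weight 1/63
  (W=1, X=4, Z=2, Y=0) weight 4/63
  (W=1, X=4, Z=2, Y=1) weight 2/63
Group by X:
  weight(X=2) = 1/7
  weight(X=4) = 4/21
Total weight = 1/7 + 4/21 = 1/3
P(X=2 | obs) = 1/7 / 1/3 = 3/7
P(X=4 | obs) = 4/21 / 1/3 = 4/7

P(X = 4 | obs) = 4/7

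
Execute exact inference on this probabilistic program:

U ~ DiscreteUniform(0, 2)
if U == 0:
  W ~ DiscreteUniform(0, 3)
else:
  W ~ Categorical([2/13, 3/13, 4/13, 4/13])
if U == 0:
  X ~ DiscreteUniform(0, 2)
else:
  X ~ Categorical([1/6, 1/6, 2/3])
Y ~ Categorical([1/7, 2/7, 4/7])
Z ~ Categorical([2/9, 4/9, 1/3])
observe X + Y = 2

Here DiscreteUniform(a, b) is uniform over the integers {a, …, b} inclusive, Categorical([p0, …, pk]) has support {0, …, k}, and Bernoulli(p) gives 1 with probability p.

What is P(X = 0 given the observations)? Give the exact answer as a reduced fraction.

Enumerate traces; 108 have nonzero weight after conditioning:
  (U=0, W=0, X=0, Y=2, Z=0) weight 2/567
  (U=0, W=0, X=0, Y=2, Z=1) weight 4/567
  (U=0, W=0, X=0, Y=2, Z=2) weight 1/189
  (U=0, W=0, X=1, Y=1, Z=0) weight 1/567
  (U=0, W=0, X=1, Y=1, Z=1) weight 2/567
  (U=0, W=0, X=1, Y=1, Z=2) weight 1/378
  (U=0, W=0, X=2, Y=0, Z=0) weight 1/1134
  (U=0, W=0, X=2, Y=0, Z=1) weight 1/567
  … 100 more
Group by X:
  weight(X=0) = 8/63
  weight(X=1) = 4/63
  weight(X=2) = 5/63
Total weight = 8/63 + 4/63 + 5/63 = 17/63
P(X=0 | obs) = 8/63 / 17/63 = 8/17
P(X=1 | obs) = 4/63 / 17/63 = 4/17
P(X=2 | obs) = 5/63 / 17/63 = 5/17

P(X = 0 | obs) = 8/17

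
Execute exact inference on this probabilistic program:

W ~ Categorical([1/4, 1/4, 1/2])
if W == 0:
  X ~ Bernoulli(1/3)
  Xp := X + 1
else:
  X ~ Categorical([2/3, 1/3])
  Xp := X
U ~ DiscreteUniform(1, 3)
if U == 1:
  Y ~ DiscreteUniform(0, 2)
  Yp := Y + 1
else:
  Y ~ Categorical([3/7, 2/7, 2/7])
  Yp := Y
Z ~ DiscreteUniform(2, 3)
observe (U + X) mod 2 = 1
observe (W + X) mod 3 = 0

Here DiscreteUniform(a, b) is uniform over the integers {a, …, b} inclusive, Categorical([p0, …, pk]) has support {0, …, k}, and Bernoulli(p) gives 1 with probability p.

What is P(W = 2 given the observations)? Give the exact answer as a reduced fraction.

Enumerate traces; 18 have nonzero weight after conditioning:
  (W=0, X=0, U=1, Y=0, Z=2) weight 1/108
  (W=0, X=0, U=1, Y=0, Z=3) weight 1/108
  (W=0, X=0, U=1, Y=1, Z=2) weight 1/108
  (W=0, X=0, U=1, Y=1, Z=3) weight 1/108
  (W=0, X=0, U=1, Y=2, Z=2) weight 1/108
  (W=0, X=0, U=1, Y=2, Z=3) weight 1/108
  (W=0, X=0, U=3, Y=0, Z=2) weight 1/84
  (W=0, X=0, U=3, Y=0, Z=3) weight 1/84
  (W=2, X=1, U=2, Y=0, Z=2) weight 1/84
  … 9 more
Group by W:
  weight(W=0) = 1/9
  weight(W=2) = 1/18
Total weight = 1/9 + 1/18 = 1/6
P(W=0 | obs) = 1/9 / 1/6 = 2/3
P(W=2 | obs) = 1/18 / 1/6 = 1/3

P(W = 2 | obs) = 1/3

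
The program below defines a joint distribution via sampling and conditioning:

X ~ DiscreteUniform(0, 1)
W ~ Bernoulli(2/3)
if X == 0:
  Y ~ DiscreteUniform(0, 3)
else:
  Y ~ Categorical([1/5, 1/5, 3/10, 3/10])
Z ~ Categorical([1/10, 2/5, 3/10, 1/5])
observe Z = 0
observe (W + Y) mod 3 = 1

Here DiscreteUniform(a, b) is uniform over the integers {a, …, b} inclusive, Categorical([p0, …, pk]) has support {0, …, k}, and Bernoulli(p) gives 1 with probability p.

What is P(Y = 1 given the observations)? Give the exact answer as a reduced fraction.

Enumerate traces; 6 have nonzero weight after conditioning:
  (X=0, W=0, Y=1, Z=0) weight 1/240
  (X=0, W=1, Y=0, Z=0) weight 1/120
  (X=0, W=1, Y=3, Z=0) weight 1/120
  (X=1, W=0, Y=1, Z=0) weight 1/300
  (X=1, W=1, Y=0, Z=0) weight 1/150
  (X=1, W=1, Y=3, Z=0) weight 1/100
Group by Y:
  weight(Y=0) = 3/200
  weight(Y=1) = 3/400
  weight(Y=3) = 11/600
Total weight = 3/200 + 3/400 + 11/600 = 49/1200
P(Y=0 | obs) = 3/200 / 49/1200 = 18/49
P(Y=1 | obs) = 3/400 / 49/1200 = 9/49
P(Y=3 | obs) = 11/600 / 49/1200 = 22/49

P(Y = 1 | obs) = 9/49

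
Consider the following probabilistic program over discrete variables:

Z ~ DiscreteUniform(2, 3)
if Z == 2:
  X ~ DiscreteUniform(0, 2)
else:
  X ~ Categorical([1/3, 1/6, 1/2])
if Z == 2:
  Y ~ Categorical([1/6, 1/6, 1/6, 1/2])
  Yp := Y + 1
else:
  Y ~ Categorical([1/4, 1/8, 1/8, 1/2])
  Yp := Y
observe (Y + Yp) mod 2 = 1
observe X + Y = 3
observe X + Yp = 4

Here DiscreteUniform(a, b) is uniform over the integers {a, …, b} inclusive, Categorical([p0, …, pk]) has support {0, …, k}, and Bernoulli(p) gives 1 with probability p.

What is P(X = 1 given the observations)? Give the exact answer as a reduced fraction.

Enumerate traces; 3 have nonzero weight after conditioning:
  (Z=2, X=0, Y=3) weight 1/12
  (Z=2, X=1, Y=2) weight 1/36
  (Z=2, X=2, Y=1) weight 1/36
Group by X:
  weight(X=0) = 1/12
  weight(X=1) = 1/36
  weight(X=2) = 1/36
Total weight = 1/12 + 1/36 + 1/36 = 5/36
P(X=0 | obs) = 1/12 / 5/36 = 3/5
P(X=1 | obs) = 1/36 / 5/36 = 1/5
P(X=2 | obs) = 1/36 / 5/36 = 1/5

P(X = 1 | obs) = 1/5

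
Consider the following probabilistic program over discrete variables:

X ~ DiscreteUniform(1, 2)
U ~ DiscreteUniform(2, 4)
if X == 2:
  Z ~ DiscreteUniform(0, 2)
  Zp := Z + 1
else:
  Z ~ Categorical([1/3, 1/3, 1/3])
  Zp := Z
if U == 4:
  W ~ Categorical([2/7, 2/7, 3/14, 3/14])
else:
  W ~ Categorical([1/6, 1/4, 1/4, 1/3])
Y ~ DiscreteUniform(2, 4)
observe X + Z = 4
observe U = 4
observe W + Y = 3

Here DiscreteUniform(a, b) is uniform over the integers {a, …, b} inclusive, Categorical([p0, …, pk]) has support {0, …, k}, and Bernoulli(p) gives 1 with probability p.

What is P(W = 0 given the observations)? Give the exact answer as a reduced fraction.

P(W = 0 | obs) = 1/2

Enumerate traces; 2 have nonzero weight after conditioning:
  (X=2, U=4, Z=2, W=0, Y=3) weight 1/189
  (X=2, U=4, Z=2, W=1, Y=2) weight 1/189
Group by W:
  weight(W=0) = 1/189
  weight(W=1) = 1/189
Total weight = 1/189 + 1/189 = 2/189
P(W=0 | obs) = 1/189 / 2/189 = 1/2
P(W=1 | obs) = 1/189 / 2/189 = 1/2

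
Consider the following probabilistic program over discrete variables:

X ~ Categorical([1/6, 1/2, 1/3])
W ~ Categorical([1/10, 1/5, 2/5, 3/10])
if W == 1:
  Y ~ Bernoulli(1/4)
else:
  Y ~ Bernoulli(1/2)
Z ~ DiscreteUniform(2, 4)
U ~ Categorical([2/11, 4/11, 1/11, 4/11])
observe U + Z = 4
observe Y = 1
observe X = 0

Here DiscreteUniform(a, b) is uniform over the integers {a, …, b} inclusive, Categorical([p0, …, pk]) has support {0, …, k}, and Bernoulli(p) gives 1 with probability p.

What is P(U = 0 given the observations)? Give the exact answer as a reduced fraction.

Enumerate traces; 12 have nonzero weight after conditioning:
  (X=0, W=0, Y=1, Z=2, U=2) weight 1/3960
  (X=0, W=0, Y=1, Z=3, U=1) weight 1/990
  (X=0, W=0, Y=1, Z=4, U=0) weight 1/1980
  (X=0, W=1, Y=1, Z=2, U=2) weight 1/3960
  (X=0, W=1, Y=1, Z=3, U=1) weight 1/990
  (X=0, W=1, Y=1, Z=4, U=0) weight 1/1980
  (X=0, W=2, Y=1, Z=2, U=2) weight 1/990
  (X=0, W=2, Y=1, Z=3, U=1) weight 2/495
  … 4 more
Group by U:
  weight(U=0) = 1/220
  weight(U=1) = 1/110
  weight(U=2) = 1/440
Total weight = 1/220 + 1/110 + 1/440 = 7/440
P(U=0 | obs) = 1/220 / 7/440 = 2/7
P(U=1 | obs) = 1/110 / 7/440 = 4/7
P(U=2 | obs) = 1/440 / 7/440 = 1/7

P(U = 0 | obs) = 2/7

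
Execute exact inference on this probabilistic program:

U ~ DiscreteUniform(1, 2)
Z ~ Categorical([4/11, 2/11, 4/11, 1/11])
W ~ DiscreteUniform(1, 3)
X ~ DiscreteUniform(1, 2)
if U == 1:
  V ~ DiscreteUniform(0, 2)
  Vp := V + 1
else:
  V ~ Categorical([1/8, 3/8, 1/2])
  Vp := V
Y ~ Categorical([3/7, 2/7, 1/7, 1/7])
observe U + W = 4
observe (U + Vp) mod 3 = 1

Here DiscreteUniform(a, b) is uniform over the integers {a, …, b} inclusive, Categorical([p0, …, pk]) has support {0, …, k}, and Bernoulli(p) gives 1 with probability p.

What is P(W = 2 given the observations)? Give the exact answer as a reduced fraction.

P(W = 2 | obs) = 3/5

Enumerate traces; 64 have nonzero weight after conditioning:
  (U=1, Z=0, W=3, X=1, V=2, Y=0) weight 1/231
  (U=1, Z=0, W=3, X=1, V=2, Y=1) weight 2/693
  (U=1, Z=0, W=3, X=1, V=2, Y=2) weight 1/693
  (U=1, Z=0, W=3, X=1, V=2, Y=3) weight 1/693
  (U=1, Z=0, W=3, X=2, V=2, Y=0) weight 1/231
  (U=1, Z=0, W=3, X=2, V=2, Y=1) weight 2/693
  (U=1, Z=0, W=3, X=2, V=2, Y=2) weight 1/693
  (U=1, Z=0, W=3, X=2, V=2, Y=3) weight 1/693
  (U=2, Z=0, W=2, X=1, V=2, Y=0) weight 1/154
  … 55 more
Group by W:
  weight(W=2) = 1/12
  weight(W=3) = 1/18
Total weight = 1/12 + 1/18 = 5/36
P(W=2 | obs) = 1/12 / 5/36 = 3/5
P(W=3 | obs) = 1/18 / 5/36 = 2/5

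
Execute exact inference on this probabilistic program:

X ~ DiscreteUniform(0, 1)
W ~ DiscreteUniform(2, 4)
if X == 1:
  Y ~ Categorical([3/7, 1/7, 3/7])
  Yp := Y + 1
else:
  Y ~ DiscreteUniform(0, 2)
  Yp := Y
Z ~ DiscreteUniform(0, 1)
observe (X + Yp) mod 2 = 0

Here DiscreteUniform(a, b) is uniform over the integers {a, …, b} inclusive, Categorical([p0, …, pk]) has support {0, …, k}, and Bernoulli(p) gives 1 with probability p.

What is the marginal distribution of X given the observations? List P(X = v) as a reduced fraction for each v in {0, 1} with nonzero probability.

P(X=0) = 7/16, P(X=1) = 9/16

Enumerate traces; 24 have nonzero weight after conditioning:
  (X=0, W=2, Y=0, Z=0) weight 1/36
  (X=0, W=2, Y=0, Z=1) weight 1/36
  (X=0, W=2, Y=2, Z=0) weight 1/36
  (X=0, W=2, Y=2, Z=1) weight 1/36
  (X=0, W=3, Y=0, Z=0) weight 1/36
  (X=0, W=3, Y=0, Z=1) weight 1/36
  (X=0, W=3, Y=2, Z=0) weight 1/36
  (X=0, W=3, Y=2, Z=1) weight 1/36
  (X=1, W=2, Y=0, Z=0) weight 1/28
  … 15 more
Group by X:
  weight(X=0) = 1/3
  weight(X=1) = 3/7
Total weight = 1/3 + 3/7 = 16/21
P(X=0 | obs) = 1/3 / 16/21 = 7/16
P(X=1 | obs) = 3/7 / 16/21 = 9/16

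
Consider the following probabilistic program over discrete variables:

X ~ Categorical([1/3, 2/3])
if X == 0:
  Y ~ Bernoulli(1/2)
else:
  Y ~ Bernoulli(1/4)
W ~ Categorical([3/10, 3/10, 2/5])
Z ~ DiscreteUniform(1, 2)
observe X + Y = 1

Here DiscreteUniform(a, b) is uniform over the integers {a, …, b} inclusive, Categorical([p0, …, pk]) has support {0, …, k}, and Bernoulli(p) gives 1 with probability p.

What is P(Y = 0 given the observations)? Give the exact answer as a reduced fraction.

Enumerate traces; 12 have nonzero weight after conditioning:
  (X=0, Y=1, W=0, Z=1) weight 1/40
  (X=0, Y=1, W=0, Z=2) weight 1/40
  (X=0, Y=1, W=1, Z=1) weight 1/40
  (X=0, Y=1, W=1, Z=2) weight 1/40
  (X=0, Y=1, W=2, Z=1) weight 1/30
  (X=0, Y=1, W=2, Z=2) weight 1/30
  (X=1, Y=0, W=0, Z=1) weight 3/40
  (X=1, Y=0, W=0, Z=2) weight 3/40
  … 4 more
Group by Y:
  weight(Y=0) = 1/2
  weight(Y=1) = 1/6
Total weight = 1/2 + 1/6 = 2/3
P(Y=0 | obs) = 1/2 / 2/3 = 3/4
P(Y=1 | obs) = 1/6 / 2/3 = 1/4

P(Y = 0 | obs) = 3/4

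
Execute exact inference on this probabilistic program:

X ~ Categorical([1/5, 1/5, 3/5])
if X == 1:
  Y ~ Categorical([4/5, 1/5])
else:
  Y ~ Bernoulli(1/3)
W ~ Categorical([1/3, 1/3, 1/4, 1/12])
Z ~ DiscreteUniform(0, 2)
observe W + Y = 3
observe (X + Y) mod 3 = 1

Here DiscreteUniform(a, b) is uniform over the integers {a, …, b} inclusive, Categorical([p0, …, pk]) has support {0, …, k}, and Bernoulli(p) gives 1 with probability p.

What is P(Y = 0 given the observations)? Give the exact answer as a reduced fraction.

Enumerate traces; 6 have nonzero weight after conditioning:
  (X=0, Y=1, W=2, Z=0) weight 1/180
  (X=0, Y=1, W=2, Z=1) weight 1/180
  (X=0, Y=1, W=2, Z=2) weight 1/180
  (X=1, Y=0, W=3, Z=0) weight 1/225
  (X=1, Y=0, W=3, Z=1) weight 1/225
  (X=1, Y=0, W=3, Z=2) weight 1/225
Group by Y:
  weight(Y=0) = 1/75
  weight(Y=1) = 1/60
Total weight = 1/75 + 1/60 = 3/100
P(Y=0 | obs) = 1/75 / 3/100 = 4/9
P(Y=1 | obs) = 1/60 / 3/100 = 5/9

P(Y = 0 | obs) = 4/9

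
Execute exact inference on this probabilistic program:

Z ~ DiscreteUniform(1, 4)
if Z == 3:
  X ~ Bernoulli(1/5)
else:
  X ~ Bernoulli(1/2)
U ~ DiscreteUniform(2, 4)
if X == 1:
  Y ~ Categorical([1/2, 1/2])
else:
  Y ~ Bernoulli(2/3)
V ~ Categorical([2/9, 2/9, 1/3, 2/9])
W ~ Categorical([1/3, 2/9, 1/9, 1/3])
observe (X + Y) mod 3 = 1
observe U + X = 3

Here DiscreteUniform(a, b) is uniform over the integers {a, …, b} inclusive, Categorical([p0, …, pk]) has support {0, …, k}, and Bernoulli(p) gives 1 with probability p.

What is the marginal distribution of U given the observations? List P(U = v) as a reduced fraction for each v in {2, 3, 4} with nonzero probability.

P(U=2) = 51/143, P(U=3) = 92/143

Enumerate traces; 128 have nonzero weight after conditioning:
  (Z=1, X=0, U=3, Y=1, V=0, W=0) weight 1/486
  (Z=1, X=0, U=3, Y=1, V=0, W=1) weight 1/729
  (Z=1, X=0, U=3, Y=1, V=0, W=2) weight 1/1458
  (Z=1, X=0, U=3, Y=1, V=0, W=3) weight 1/486
  (Z=1, X=0, U=3, Y=1, V=1, W=0) weight 1/486
  (Z=1, X=0, U=3, Y=1, V=1, W=1) weight 1/729
  (Z=1, X=0, U=3, Y=1, V=1, W=2) weight 1/1458
  (Z=1, X=0, U=3, Y=1, V=1, W=3) weight 1/486
  (Z=1, X=1, U=2, Y=0, V=0, W=0) weight 1/648
  … 119 more
Group by U:
  weight(U=2) = 17/240
  weight(U=3) = 23/180
Total weight = 17/240 + 23/180 = 143/720
P(U=2 | obs) = 17/240 / 143/720 = 51/143
P(U=3 | obs) = 23/180 / 143/720 = 92/143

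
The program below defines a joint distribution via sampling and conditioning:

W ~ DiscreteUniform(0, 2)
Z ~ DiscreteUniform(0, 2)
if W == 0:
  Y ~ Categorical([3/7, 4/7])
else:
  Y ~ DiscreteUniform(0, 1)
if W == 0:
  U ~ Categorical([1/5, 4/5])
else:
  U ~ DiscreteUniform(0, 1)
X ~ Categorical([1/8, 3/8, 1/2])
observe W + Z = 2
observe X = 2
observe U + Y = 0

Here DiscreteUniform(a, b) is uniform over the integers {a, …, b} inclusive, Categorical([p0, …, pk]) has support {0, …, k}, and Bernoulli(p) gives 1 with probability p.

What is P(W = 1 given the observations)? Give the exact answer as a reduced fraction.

P(W = 1 | obs) = 35/82

Enumerate traces; 3 have nonzero weight after conditioning:
  (W=0, Z=2, Y=0, U=0, X=2) weight 1/210
  (W=1, Z=1, Y=0, U=0, X=2) weight 1/72
  (W=2, Z=0, Y=0, U=0, X=2) weight 1/72
Group by W:
  weight(W=0) = 1/210
  weight(W=1) = 1/72
  weight(W=2) = 1/72
Total weight = 1/210 + 1/72 + 1/72 = 41/1260
P(W=0 | obs) = 1/210 / 41/1260 = 6/41
P(W=1 | obs) = 1/72 / 41/1260 = 35/82
P(W=2 | obs) = 1/72 / 41/1260 = 35/82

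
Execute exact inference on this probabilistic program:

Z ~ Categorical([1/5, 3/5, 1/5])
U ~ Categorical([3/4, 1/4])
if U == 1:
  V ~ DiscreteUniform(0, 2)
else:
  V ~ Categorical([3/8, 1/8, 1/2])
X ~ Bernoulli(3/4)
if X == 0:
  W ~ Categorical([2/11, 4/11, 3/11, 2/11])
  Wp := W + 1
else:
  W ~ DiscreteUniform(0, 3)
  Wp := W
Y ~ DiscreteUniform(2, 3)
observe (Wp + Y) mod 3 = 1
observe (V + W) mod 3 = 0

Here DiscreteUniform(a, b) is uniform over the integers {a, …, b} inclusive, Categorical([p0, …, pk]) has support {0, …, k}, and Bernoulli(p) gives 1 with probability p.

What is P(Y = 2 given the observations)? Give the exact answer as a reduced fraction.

Enumerate traces; 30 have nonzero weight after conditioning:
  (Z=0, U=0, V=0, X=0, W=0, Y=3) weight 9/7040
  (Z=0, U=0, V=0, X=0, W=3, Y=3) weight 9/7040
  (Z=0, U=0, V=1, X=1, W=2, Y=2) weight 9/5120
  (Z=0, U=0, V=2, X=0, W=1, Y=2) weight 3/880
  (Z=0, U=0, V=2, X=1, W=1, Y=3) weight 9/1280
  (Z=0, U=1, V=0, X=0, W=0, Y=3) weight 1/2640
  (Z=0, U=1, V=0, X=0, W=3, Y=3) weight 1/2640
  (Z=0, U=1, V=1, X=1, W=2, Y=2) weight 1/640
  … 22 more
Group by Y:
  weight(Y=2) = 115/3072
  weight(Y=3) = 503/8448
Total weight = 115/3072 + 503/8448 = 3277/33792
P(Y=2 | obs) = 115/3072 / 3277/33792 = 1265/3277
P(Y=3 | obs) = 503/8448 / 3277/33792 = 2012/3277

P(Y = 2 | obs) = 1265/3277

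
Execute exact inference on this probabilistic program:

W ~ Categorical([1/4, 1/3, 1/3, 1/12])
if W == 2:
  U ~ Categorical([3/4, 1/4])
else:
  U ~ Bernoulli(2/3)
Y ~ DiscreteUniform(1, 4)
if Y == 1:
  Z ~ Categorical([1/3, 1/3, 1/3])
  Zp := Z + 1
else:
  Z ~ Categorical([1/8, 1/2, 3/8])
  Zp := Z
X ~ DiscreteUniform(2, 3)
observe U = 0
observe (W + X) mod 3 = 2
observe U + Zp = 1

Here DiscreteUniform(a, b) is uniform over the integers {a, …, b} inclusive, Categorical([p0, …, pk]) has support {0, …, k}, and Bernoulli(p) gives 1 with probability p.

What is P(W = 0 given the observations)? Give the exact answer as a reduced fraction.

P(W = 0 | obs) = 3/13

Enumerate traces; 12 have nonzero weight after conditioning:
  (W=0, U=0, Y=1, Z=0, X=2) weight 1/288
  (W=0, U=0, Y=2, Z=1, X=2) weight 1/192
  (W=0, U=0, Y=3, Z=1, X=2) weight 1/192
  (W=0, U=0, Y=4, Z=1, X=2) weight 1/192
  (W=2, U=0, Y=1, Z=0, X=3) weight 1/96
  (W=2, U=0, Y=2, Z=1, X=3) weight 1/64
  (W=2, U=0, Y=3, Z=1, X=3) weight 1/64
  (W=2, U=0, Y=4, Z=1, X=3) weight 1/64
  (W=3, U=0, Y=1, Z=0, X=2) weight 1/864
  … 3 more
Group by W:
  weight(W=0) = 11/576
  weight(W=2) = 11/192
  weight(W=3) = 11/1728
Total weight = 11/576 + 11/192 + 11/1728 = 143/1728
P(W=0 | obs) = 11/576 / 143/1728 = 3/13
P(W=2 | obs) = 11/192 / 143/1728 = 9/13
P(W=3 | obs) = 11/1728 / 143/1728 = 1/13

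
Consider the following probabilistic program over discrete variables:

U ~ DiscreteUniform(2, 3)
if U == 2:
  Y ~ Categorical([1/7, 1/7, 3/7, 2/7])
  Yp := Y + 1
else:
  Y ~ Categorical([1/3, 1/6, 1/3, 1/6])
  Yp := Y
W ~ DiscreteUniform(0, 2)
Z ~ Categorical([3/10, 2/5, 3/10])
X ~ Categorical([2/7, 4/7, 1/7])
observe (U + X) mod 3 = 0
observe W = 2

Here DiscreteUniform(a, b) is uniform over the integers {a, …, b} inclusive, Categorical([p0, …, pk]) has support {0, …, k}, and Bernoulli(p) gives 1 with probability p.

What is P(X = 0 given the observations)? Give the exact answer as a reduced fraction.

Enumerate traces; 24 have nonzero weight after conditioning:
  (U=2, Y=0, W=2, Z=0, X=1) weight 1/245
  (U=2, Y=0, W=2, Z=1, X=1) weight 4/735
  (U=2, Y=0, W=2, Z=2, X=1) weight 1/245
  (U=2, Y=1, W=2, Z=0, X=1) weight 1/245
  (U=2, Y=1, W=2, Z=1, X=1) weight 4/735
  (U=2, Y=1, W=2, Z=2, X=1) weight 1/245
  (U=2, Y=2, W=2, Z=0, X=1) weight 3/245
  (U=2, Y=2, W=2, Z=1, X=1) weight 4/245
  (U=3, Y=0, W=2, Z=0, X=0) weight 1/210
  … 15 more
Group by X:
  weight(X=0) = 1/21
  weight(X=1) = 2/21
Total weight = 1/21 + 2/21 = 1/7
P(X=0 | obs) = 1/21 / 1/7 = 1/3
P(X=1 | obs) = 2/21 / 1/7 = 2/3

P(X = 0 | obs) = 1/3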